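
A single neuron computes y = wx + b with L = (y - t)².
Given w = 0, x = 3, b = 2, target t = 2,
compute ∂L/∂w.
∂L/∂w = 0

y = wx + b = (0)(3) + 2 = 2
∂L/∂y = 2(y - t) = 2(2 - 2) = 0
∂y/∂w = x = 3
∂L/∂w = ∂L/∂y · ∂y/∂w = 0 × 3 = 0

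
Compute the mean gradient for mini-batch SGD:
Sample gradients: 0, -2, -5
Average gradient = -2.333

Average = (1/3)(0 + -2 + -5) = -7/3 = -2.333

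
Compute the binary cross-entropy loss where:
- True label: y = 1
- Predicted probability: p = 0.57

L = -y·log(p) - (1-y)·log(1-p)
L = 0.5621

L = -1·log(0.57) - 0·log(0.43) = -log(0.57) = 0.5621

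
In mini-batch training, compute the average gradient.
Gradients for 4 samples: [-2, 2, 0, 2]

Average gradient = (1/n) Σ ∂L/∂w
Average gradient = 0.5

Average = (1/4)(-2 + 2 + 0 + 2) = 2/4 = 0.5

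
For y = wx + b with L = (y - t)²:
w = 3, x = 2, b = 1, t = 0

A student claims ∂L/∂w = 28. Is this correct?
Correct

y = (3)(2) + 1 = 7
∂L/∂y = 2(y - t) = 2(7 - 0) = 14
∂y/∂w = x = 2
∂L/∂w = 14 × 2 = 28

Claimed value: 28
Correct: The correct gradient is 28.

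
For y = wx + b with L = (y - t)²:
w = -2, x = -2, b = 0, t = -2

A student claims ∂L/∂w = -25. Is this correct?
Incorrect

y = (-2)(-2) + 0 = 4
∂L/∂y = 2(y - t) = 2(4 - -2) = 12
∂y/∂w = x = -2
∂L/∂w = 12 × -2 = -24

Claimed value: -25
Incorrect: The correct gradient is -24.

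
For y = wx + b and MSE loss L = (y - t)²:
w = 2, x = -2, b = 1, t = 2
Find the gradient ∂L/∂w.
∂L/∂w = 20

y = wx + b = (2)(-2) + 1 = -3
∂L/∂y = 2(y - t) = 2(-3 - 2) = -10
∂y/∂w = x = -2
∂L/∂w = ∂L/∂y · ∂y/∂w = -10 × -2 = 20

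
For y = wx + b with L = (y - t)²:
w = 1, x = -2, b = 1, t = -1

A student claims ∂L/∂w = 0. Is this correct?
Correct

y = (1)(-2) + 1 = -1
∂L/∂y = 2(y - t) = 2(-1 - -1) = 0
∂y/∂w = x = -2
∂L/∂w = 0 × -2 = 0

Claimed value: 0
Correct: The correct gradient is 0.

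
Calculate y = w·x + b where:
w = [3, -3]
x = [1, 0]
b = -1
y = 2

y = (3)(1) + (-3)(0) + -1 = 2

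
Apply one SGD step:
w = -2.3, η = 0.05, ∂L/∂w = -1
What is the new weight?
w_new = -2.25

w_new = w - η·∂L/∂w = -2.3 - 0.05×(-1) = -2.3 - (-0.05) = -2.25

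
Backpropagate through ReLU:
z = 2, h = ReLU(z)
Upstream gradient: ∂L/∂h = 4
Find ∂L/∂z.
∂L/∂z = 4

h = ReLU(2) = 2
Since z > 0: ∂h/∂z = 1
∂L/∂z = ∂L/∂h · ∂h/∂z = 4 × 1 = 4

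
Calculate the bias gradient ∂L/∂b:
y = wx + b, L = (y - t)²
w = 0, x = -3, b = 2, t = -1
∂L/∂b = 6

y = wx + b = (0)(-3) + 2 = 2
∂L/∂y = 2(y - t) = 2(2 - -1) = 6
∂y/∂b = 1
∂L/∂b = ∂L/∂y · ∂y/∂b = 6 × 1 = 6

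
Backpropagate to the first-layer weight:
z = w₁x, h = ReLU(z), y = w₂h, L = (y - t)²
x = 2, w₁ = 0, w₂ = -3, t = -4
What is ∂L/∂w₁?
∂L/∂w₁ = 0

Forward pass:
z = w₁x = 0×2 = 0
h = ReLU(0) = 0
y = w₂h = -3×0 = 0

Backward pass:
∂L/∂y = 2(y - t) = 2(0 - -4) = 8
∂y/∂h = w₂ = -3
∂h/∂z = 0 (ReLU derivative)
∂z/∂w₁ = x = 2

∂L/∂w₁ = 8 × -3 × 0 × 2 = 0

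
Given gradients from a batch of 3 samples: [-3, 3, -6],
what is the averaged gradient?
Average gradient = -2

Average = (1/3)(-3 + 3 + -6) = -6/3 = -2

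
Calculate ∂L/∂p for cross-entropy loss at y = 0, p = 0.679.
∂L/∂p = 3.115

∂L/∂p = -y/p + (1-y)/(1-p) = 0 + 1/0.321 = 3.115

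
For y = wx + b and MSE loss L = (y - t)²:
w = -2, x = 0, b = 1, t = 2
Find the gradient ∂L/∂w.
∂L/∂w = 0

y = wx + b = (-2)(0) + 1 = 1
∂L/∂y = 2(y - t) = 2(1 - 2) = -2
∂y/∂w = x = 0
∂L/∂w = ∂L/∂y · ∂y/∂w = -2 × 0 = 0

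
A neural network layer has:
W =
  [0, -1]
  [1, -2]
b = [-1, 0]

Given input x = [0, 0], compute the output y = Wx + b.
y = [-1, 0]

Wx = [0×0 + -1×0, 1×0 + -2×0]
   = [0, 0]
y = Wx + b = [0 + -1, 0 + 0] = [-1, 0]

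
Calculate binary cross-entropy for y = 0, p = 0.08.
L = 0.08338

L = -0·log(0.08) - 1·log(0.92) = -log(0.92) = 0.08338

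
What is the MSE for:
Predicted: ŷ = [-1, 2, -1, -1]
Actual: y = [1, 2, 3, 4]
MSE = 11.25

MSE = (1/4)((-1-1)² + (2-2)² + (-1-3)² + (-1-4)²) = (1/4)(4 + 0 + 16 + 25) = 11.25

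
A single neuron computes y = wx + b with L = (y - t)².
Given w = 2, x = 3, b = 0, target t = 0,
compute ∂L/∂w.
∂L/∂w = 36

y = wx + b = (2)(3) + 0 = 6
∂L/∂y = 2(y - t) = 2(6 - 0) = 12
∂y/∂w = x = 3
∂L/∂w = ∂L/∂y · ∂y/∂w = 12 × 3 = 36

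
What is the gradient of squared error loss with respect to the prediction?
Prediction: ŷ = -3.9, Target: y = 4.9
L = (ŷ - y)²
∂L/∂ŷ = -17.6

∂L/∂ŷ = 2(ŷ - y) = 2(-3.9 - 4.9) = 2(-8.8) = -17.6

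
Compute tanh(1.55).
0.9138

tanh(1.55) = (e^(1.55) - e^(-1.55))/(e^(1.55) + e^(-1.55)) = 0.9138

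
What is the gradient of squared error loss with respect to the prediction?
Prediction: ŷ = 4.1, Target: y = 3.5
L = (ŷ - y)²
∂L/∂ŷ = 1.2

∂L/∂ŷ = 2(ŷ - y) = 2(4.1 - 3.5) = 2(0.6) = 1.2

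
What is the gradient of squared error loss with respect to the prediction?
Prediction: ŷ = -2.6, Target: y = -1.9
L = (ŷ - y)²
∂L/∂ŷ = -1.4

∂L/∂ŷ = 2(ŷ - y) = 2(-2.6 - -1.9) = 2(-0.7) = -1.4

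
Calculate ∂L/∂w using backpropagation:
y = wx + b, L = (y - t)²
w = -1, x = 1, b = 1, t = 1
∂L/∂w = -2

y = wx + b = (-1)(1) + 1 = 0
∂L/∂y = 2(y - t) = 2(0 - 1) = -2
∂y/∂w = x = 1
∂L/∂w = ∂L/∂y · ∂y/∂w = -2 × 1 = -2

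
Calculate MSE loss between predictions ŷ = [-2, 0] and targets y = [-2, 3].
MSE = 4.5

MSE = (1/2)((-2--2)² + (0-3)²) = (1/2)(0 + 9) = 4.5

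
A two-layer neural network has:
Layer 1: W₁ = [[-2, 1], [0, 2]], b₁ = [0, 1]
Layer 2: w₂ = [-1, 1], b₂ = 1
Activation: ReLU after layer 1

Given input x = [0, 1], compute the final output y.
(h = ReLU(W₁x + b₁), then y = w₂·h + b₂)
y = 3

Layer 1 pre-activation: z₁ = [1, 3]
After ReLU: h = [1, 3]
Layer 2 output: y = -1×1 + 1×3 + 1 = 3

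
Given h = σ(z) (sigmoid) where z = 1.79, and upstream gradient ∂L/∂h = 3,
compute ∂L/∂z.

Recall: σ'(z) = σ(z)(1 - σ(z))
∂L/∂z = 0.3678

σ(1.79) = 0.8569
σ'(1.79) = σ(1.79)(1 - σ(1.79)) = 0.8569 × 0.1431 = 0.1226
∂L/∂z = ∂L/∂h · σ'(z) = 3 × 0.1226 = 0.3678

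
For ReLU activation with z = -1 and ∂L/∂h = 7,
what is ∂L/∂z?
∂L/∂z = 0

h = ReLU(-1) = 0
Since z < 0: ∂h/∂z = 0
∂L/∂z = ∂L/∂h · ∂h/∂z = 7 × 0 = 0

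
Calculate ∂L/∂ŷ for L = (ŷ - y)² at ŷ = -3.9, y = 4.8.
∂L/∂ŷ = -17.4

∂L/∂ŷ = 2(ŷ - y) = 2(-3.9 - 4.8) = 2(-8.7) = -17.4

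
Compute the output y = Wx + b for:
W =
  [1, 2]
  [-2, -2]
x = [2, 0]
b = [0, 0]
y = [2, -4]

Wx = [1×2 + 2×0, -2×2 + -2×0]
   = [2, -4]
y = Wx + b = [2 + 0, -4 + 0] = [2, -4]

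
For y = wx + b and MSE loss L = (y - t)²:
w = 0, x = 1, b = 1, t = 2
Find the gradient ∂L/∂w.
∂L/∂w = -2

y = wx + b = (0)(1) + 1 = 1
∂L/∂y = 2(y - t) = 2(1 - 2) = -2
∂y/∂w = x = 1
∂L/∂w = ∂L/∂y · ∂y/∂w = -2 × 1 = -2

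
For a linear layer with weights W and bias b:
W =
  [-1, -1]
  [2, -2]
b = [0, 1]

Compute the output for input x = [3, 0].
y = [-3, 7]

Wx = [-1×3 + -1×0, 2×3 + -2×0]
   = [-3, 6]
y = Wx + b = [-3 + 0, 6 + 1] = [-3, 7]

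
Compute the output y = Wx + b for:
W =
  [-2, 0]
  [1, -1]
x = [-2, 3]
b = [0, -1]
y = [4, -6]

Wx = [-2×-2 + 0×3, 1×-2 + -1×3]
   = [4, -5]
y = Wx + b = [4 + 0, -5 + -1] = [4, -6]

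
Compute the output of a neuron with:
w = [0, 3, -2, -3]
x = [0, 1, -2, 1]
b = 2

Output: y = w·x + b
y = 6

y = (0)(0) + (3)(1) + (-2)(-2) + (-3)(1) + 2 = 6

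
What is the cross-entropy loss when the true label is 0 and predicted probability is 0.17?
L = 0.1863

L = -0·log(0.17) - 1·log(0.83) = -log(0.83) = 0.1863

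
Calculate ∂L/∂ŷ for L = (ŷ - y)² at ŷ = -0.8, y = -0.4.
∂L/∂ŷ = -0.8

∂L/∂ŷ = 2(ŷ - y) = 2(-0.8 - -0.4) = 2(-0.4) = -0.8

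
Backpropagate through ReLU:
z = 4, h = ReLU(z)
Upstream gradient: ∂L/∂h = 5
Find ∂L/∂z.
∂L/∂z = 5

h = ReLU(4) = 4
Since z > 0: ∂h/∂z = 1
∂L/∂z = ∂L/∂h · ∂h/∂z = 5 × 1 = 5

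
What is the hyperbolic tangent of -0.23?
-0.226

tanh(-0.23) = (e^(-0.23) - e^(0.23))/(e^(-0.23) + e^(0.23)) = -0.226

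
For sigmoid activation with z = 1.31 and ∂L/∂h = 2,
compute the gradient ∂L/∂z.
∂L/∂z = 0.3347

σ(1.31) = 0.7875
σ'(1.31) = σ(1.31)(1 - σ(1.31)) = 0.7875 × 0.2125 = 0.1673
∂L/∂z = ∂L/∂h · σ'(z) = 2 × 0.1673 = 0.3347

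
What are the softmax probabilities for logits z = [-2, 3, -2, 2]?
p = [0.0049, 0.7239, 0.0049, 0.2663]

exp(z) = [0.1353, 20.09, 0.1353, 7.389]
Sum = 27.75
p = [0.0049, 0.7239, 0.0049, 0.2663]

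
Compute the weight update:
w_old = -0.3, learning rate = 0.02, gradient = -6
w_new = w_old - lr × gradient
w_new = -0.18

w_new = w - η·∂L/∂w = -0.3 - 0.02×(-6) = -0.3 - (-0.12) = -0.18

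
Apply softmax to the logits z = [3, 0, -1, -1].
p = [0.9205, 0.0458, 0.0169, 0.0169]

exp(z) = [20.09, 1, 0.3679, 0.3679]
Sum = 21.82
p = [0.9205, 0.0458, 0.0169, 0.0169]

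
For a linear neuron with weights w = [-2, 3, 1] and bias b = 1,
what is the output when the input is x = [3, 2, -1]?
y = 0

y = (-2)(3) + (3)(2) + (1)(-1) + 1 = 0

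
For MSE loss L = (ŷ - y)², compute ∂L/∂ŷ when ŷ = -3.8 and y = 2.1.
∂L/∂ŷ = -11.8

∂L/∂ŷ = 2(ŷ - y) = 2(-3.8 - 2.1) = 2(-5.9) = -11.8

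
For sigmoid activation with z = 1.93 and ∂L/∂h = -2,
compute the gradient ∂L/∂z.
∂L/∂z = -0.2214

σ(1.93) = 0.8732
σ'(1.93) = σ(1.93)(1 - σ(1.93)) = 0.8732 × 0.1268 = 0.1107
∂L/∂z = ∂L/∂h · σ'(z) = -2 × 0.1107 = -0.2214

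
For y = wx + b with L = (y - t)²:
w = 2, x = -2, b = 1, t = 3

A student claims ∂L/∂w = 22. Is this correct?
Incorrect

y = (2)(-2) + 1 = -3
∂L/∂y = 2(y - t) = 2(-3 - 3) = -12
∂y/∂w = x = -2
∂L/∂w = -12 × -2 = 24

Claimed value: 22
Incorrect: The correct gradient is 24.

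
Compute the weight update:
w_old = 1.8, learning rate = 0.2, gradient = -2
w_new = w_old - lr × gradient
w_new = 2.2

w_new = w - η·∂L/∂w = 1.8 - 0.2×(-2) = 1.8 - (-0.4) = 2.2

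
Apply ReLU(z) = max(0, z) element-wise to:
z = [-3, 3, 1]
h = [0, 3, 1]

ReLU applied element-wise: max(0,-3)=0, max(0,3)=3, max(0,1)=1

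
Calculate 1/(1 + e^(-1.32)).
0.7892

sigmoid(1.32) = 1/(1 + e^(-1.32)) = 1/(1 + 0.2671) = 0.7892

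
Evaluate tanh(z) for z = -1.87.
-0.9536

tanh(-1.87) = (e^(-1.87) - e^(1.87))/(e^(-1.87) + e^(1.87)) = -0.9536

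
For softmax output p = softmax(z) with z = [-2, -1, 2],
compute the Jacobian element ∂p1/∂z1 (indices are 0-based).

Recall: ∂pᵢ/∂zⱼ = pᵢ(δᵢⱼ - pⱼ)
∂p1/∂z1 = 0.04444

p = softmax(z) = [0.01715, 0.04661, 0.9362]
p1 = 0.04661

∂p1/∂z1 = p1(1 - p1) = 0.04661 × (1 - 0.04661) = 0.04444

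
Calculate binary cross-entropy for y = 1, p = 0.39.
L = 0.9416

L = -1·log(0.39) - 0·log(0.61) = -log(0.39) = 0.9416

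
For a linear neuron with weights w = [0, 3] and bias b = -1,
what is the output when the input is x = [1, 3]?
y = 8

y = (0)(1) + (3)(3) + -1 = 8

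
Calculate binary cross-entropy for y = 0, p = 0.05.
L = 0.05129

L = -0·log(0.05) - 1·log(0.95) = -log(0.95) = 0.05129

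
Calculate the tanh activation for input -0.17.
-0.1684

tanh(-0.17) = (e^(-0.17) - e^(0.17))/(e^(-0.17) + e^(0.17)) = -0.1684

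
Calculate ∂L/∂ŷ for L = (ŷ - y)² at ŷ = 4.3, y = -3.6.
∂L/∂ŷ = 15.8

∂L/∂ŷ = 2(ŷ - y) = 2(4.3 - -3.6) = 2(7.9) = 15.8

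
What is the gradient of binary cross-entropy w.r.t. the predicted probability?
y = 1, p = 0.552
∂L/∂p = -1.812

∂L/∂p = -y/p + (1-y)/(1-p) = -1/0.552 + 0 = -1.812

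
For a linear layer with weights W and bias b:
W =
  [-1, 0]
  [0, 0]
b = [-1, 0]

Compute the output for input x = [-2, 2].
y = [1, 0]

Wx = [-1×-2 + 0×2, 0×-2 + 0×2]
   = [2, 0]
y = Wx + b = [2 + -1, 0 + 0] = [1, 0]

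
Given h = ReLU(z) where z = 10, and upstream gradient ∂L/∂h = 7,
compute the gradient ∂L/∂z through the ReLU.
∂L/∂z = 7

h = ReLU(10) = 10
Since z > 0: ∂h/∂z = 1
∂L/∂z = ∂L/∂h · ∂h/∂z = 7 × 1 = 7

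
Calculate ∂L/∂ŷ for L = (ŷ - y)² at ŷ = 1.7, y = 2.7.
∂L/∂ŷ = -2.0

∂L/∂ŷ = 2(ŷ - y) = 2(1.7 - 2.7) = 2(-1.0) = -2.0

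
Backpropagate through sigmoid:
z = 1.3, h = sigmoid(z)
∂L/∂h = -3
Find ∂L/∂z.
∂L/∂z = -0.5049

σ(1.3) = 0.7858
σ'(1.3) = σ(1.3)(1 - σ(1.3)) = 0.7858 × 0.2142 = 0.1683
∂L/∂z = ∂L/∂h · σ'(z) = -3 × 0.1683 = -0.5049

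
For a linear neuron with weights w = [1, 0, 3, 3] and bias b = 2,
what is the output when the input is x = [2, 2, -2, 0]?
y = -2

y = (1)(2) + (0)(2) + (3)(-2) + (3)(0) + 2 = -2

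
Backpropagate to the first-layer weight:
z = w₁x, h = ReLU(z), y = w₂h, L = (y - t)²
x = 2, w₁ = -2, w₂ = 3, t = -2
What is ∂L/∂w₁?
∂L/∂w₁ = 0

Forward pass:
z = w₁x = -2×2 = -4
h = ReLU(-4) = 0
y = w₂h = 3×0 = 0

Backward pass:
∂L/∂y = 2(y - t) = 2(0 - -2) = 4
∂y/∂h = w₂ = 3
∂h/∂z = 0 (ReLU derivative)
∂z/∂w₁ = x = 2

∂L/∂w₁ = 4 × 3 × 0 × 2 = 0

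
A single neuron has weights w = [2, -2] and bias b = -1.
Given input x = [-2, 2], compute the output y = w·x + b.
y = -9

y = (2)(-2) + (-2)(2) + -1 = -9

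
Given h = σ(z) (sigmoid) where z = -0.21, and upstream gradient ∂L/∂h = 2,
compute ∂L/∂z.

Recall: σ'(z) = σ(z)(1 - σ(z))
∂L/∂z = 0.4945

σ(-0.21) = 0.4477
σ'(-0.21) = σ(-0.21)(1 - σ(-0.21)) = 0.4477 × 0.5523 = 0.2473
∂L/∂z = ∂L/∂h · σ'(z) = 2 × 0.2473 = 0.4945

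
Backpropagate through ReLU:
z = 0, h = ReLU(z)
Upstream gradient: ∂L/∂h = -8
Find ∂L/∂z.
∂L/∂z = 0

h = ReLU(0) = 0
At z = 0: ∂h/∂z = 0 (by convention)
∂L/∂z = ∂L/∂h · ∂h/∂z = -8 × 0 = 0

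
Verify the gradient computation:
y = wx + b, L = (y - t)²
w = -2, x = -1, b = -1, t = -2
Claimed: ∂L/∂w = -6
Correct

y = (-2)(-1) + -1 = 1
∂L/∂y = 2(y - t) = 2(1 - -2) = 6
∂y/∂w = x = -1
∂L/∂w = 6 × -1 = -6

Claimed value: -6
Correct: The correct gradient is -6.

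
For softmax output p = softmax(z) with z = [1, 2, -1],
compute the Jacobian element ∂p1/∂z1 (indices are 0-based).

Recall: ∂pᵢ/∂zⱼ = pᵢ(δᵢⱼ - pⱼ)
∂p1/∂z1 = 0.2078

p = softmax(z) = [0.2595, 0.7054, 0.03512]
p1 = 0.7054

∂p1/∂z1 = p1(1 - p1) = 0.7054 × (1 - 0.7054) = 0.2078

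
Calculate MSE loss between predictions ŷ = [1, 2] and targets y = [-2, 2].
MSE = 4.5

MSE = (1/2)((1--2)² + (2-2)²) = (1/2)(9 + 0) = 4.5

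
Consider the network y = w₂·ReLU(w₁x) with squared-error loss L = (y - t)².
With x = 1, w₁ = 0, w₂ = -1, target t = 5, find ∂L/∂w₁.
∂L/∂w₁ = 0

Forward pass:
z = w₁x = 0×1 = 0
h = ReLU(0) = 0
y = w₂h = -1×0 = 0

Backward pass:
∂L/∂y = 2(y - t) = 2(0 - 5) = -10
∂y/∂h = w₂ = -1
∂h/∂z = 0 (ReLU derivative)
∂z/∂w₁ = x = 1

∂L/∂w₁ = -10 × -1 × 0 × 1 = 0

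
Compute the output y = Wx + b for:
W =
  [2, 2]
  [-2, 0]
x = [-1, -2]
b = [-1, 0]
y = [-7, 2]

Wx = [2×-1 + 2×-2, -2×-1 + 0×-2]
   = [-6, 2]
y = Wx + b = [-6 + -1, 2 + 0] = [-7, 2]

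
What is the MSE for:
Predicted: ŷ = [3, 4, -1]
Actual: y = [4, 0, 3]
MSE = 11

MSE = (1/3)((3-4)² + (4-0)² + (-1-3)²) = (1/3)(1 + 16 + 16) = 11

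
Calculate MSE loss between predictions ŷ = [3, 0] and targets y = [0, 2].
MSE = 6.5

MSE = (1/2)((3-0)² + (0-2)²) = (1/2)(9 + 4) = 6.5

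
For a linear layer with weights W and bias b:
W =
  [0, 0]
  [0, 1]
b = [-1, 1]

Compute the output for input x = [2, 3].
y = [-1, 4]

Wx = [0×2 + 0×3, 0×2 + 1×3]
   = [0, 3]
y = Wx + b = [0 + -1, 3 + 1] = [-1, 4]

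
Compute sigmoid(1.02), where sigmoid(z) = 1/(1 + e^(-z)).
0.735

sigmoid(1.02) = 1/(1 + e^(-1.02)) = 1/(1 + 0.3606) = 0.735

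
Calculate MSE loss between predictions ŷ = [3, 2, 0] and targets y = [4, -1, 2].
MSE = 4.667

MSE = (1/3)((3-4)² + (2--1)² + (0-2)²) = (1/3)(1 + 9 + 4) = 4.667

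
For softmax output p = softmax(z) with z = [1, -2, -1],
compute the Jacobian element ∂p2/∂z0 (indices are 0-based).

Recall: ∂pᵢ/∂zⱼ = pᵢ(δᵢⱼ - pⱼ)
∂p2/∂z0 = -0.09636

p = softmax(z) = [0.8438, 0.04201, 0.1142]
p2 = 0.1142, p0 = 0.8438

∂p2/∂z0 = -p2 × p0 = -0.1142 × 0.8438 = -0.09636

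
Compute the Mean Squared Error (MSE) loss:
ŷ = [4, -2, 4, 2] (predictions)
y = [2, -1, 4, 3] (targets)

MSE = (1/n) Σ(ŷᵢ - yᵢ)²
MSE = 1.5

MSE = (1/4)((4-2)² + (-2--1)² + (4-4)² + (2-3)²) = (1/4)(4 + 1 + 0 + 1) = 1.5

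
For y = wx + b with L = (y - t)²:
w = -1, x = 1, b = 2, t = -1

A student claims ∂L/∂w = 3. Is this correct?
Incorrect

y = (-1)(1) + 2 = 1
∂L/∂y = 2(y - t) = 2(1 - -1) = 4
∂y/∂w = x = 1
∂L/∂w = 4 × 1 = 4

Claimed value: 3
Incorrect: The correct gradient is 4.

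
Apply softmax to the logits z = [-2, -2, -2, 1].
p = [0.0433, 0.0433, 0.0433, 0.87]

exp(z) = [0.1353, 0.1353, 0.1353, 2.718]
Sum = 3.124
p = [0.0433, 0.0433, 0.0433, 0.87]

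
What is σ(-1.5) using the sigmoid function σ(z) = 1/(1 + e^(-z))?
0.1824

sigmoid(-1.5) = 1/(1 + e^(1.5)) = 1/(1 + 4.482) = 0.1824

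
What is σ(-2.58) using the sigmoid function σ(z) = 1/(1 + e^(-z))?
0.07044

sigmoid(-2.58) = 1/(1 + e^(2.58)) = 1/(1 + 13.2) = 0.07044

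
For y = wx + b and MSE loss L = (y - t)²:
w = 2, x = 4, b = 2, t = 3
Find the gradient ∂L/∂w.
∂L/∂w = 56

y = wx + b = (2)(4) + 2 = 10
∂L/∂y = 2(y - t) = 2(10 - 3) = 14
∂y/∂w = x = 4
∂L/∂w = ∂L/∂y · ∂y/∂w = 14 × 4 = 56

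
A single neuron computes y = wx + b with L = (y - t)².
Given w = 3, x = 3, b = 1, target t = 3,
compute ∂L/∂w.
∂L/∂w = 42

y = wx + b = (3)(3) + 1 = 10
∂L/∂y = 2(y - t) = 2(10 - 3) = 14
∂y/∂w = x = 3
∂L/∂w = ∂L/∂y · ∂y/∂w = 14 × 3 = 42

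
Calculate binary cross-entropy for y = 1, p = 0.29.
L = 1.238

L = -1·log(0.29) - 0·log(0.71) = -log(0.29) = 1.238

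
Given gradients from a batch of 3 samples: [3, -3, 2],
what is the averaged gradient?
Average gradient = 0.6667

Average = (1/3)(3 + -3 + 2) = 2/3 = 0.6667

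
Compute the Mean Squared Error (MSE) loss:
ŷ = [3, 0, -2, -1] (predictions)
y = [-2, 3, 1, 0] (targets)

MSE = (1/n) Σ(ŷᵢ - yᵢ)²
MSE = 11

MSE = (1/4)((3--2)² + (0-3)² + (-2-1)² + (-1-0)²) = (1/4)(25 + 9 + 9 + 1) = 11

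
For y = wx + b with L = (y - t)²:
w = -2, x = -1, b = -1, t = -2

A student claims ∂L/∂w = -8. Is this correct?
Incorrect

y = (-2)(-1) + -1 = 1
∂L/∂y = 2(y - t) = 2(1 - -2) = 6
∂y/∂w = x = -1
∂L/∂w = 6 × -1 = -6

Claimed value: -8
Incorrect: The correct gradient is -6.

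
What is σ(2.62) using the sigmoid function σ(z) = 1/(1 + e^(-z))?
0.9321

sigmoid(2.62) = 1/(1 + e^(-2.62)) = 1/(1 + 0.0728) = 0.9321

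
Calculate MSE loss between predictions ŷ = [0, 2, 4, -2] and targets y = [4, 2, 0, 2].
MSE = 12

MSE = (1/4)((0-4)² + (2-2)² + (4-0)² + (-2-2)²) = (1/4)(16 + 0 + 16 + 16) = 12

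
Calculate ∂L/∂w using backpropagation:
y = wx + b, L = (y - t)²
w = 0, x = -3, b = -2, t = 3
∂L/∂w = 30

y = wx + b = (0)(-3) + -2 = -2
∂L/∂y = 2(y - t) = 2(-2 - 3) = -10
∂y/∂w = x = -3
∂L/∂w = ∂L/∂y · ∂y/∂w = -10 × -3 = 30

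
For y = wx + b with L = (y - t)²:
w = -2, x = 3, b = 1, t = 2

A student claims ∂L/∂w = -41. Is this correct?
Incorrect

y = (-2)(3) + 1 = -5
∂L/∂y = 2(y - t) = 2(-5 - 2) = -14
∂y/∂w = x = 3
∂L/∂w = -14 × 3 = -42

Claimed value: -41
Incorrect: The correct gradient is -42.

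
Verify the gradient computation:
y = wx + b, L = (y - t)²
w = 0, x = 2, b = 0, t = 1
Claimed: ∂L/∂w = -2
Incorrect

y = (0)(2) + 0 = 0
∂L/∂y = 2(y - t) = 2(0 - 1) = -2
∂y/∂w = x = 2
∂L/∂w = -2 × 2 = -4

Claimed value: -2
Incorrect: The correct gradient is -4.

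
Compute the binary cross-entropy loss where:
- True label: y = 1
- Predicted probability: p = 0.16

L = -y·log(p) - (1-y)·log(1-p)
L = 1.833

L = -1·log(0.16) - 0·log(0.84) = -log(0.16) = 1.833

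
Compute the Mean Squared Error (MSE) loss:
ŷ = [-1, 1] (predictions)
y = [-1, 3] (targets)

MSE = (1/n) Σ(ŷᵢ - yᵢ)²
MSE = 2

MSE = (1/2)((-1--1)² + (1-3)²) = (1/2)(0 + 4) = 2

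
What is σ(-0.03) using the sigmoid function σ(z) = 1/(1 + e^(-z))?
0.4925

sigmoid(-0.03) = 1/(1 + e^(0.03)) = 1/(1 + 1.03) = 0.4925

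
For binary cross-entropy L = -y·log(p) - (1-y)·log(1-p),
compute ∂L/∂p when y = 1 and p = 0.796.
∂L/∂p = -1.256

∂L/∂p = -y/p + (1-y)/(1-p) = -1/0.796 + 0 = -1.256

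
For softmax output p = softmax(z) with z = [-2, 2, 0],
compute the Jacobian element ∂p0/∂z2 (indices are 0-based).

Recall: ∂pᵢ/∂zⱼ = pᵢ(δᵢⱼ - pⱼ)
∂p0/∂z2 = -0.001862

p = softmax(z) = [0.01588, 0.8668, 0.1173]
p0 = 0.01588, p2 = 0.1173

∂p0/∂z2 = -p0 × p2 = -0.01588 × 0.1173 = -0.001862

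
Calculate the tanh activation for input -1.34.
-0.8717

tanh(-1.34) = (e^(-1.34) - e^(1.34))/(e^(-1.34) + e^(1.34)) = -0.8717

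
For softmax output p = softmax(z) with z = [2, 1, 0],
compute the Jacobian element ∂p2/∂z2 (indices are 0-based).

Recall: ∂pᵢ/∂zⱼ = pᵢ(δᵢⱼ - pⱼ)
∂p2/∂z2 = 0.08193

p = softmax(z) = [0.6652, 0.2447, 0.09003]
p2 = 0.09003

∂p2/∂z2 = p2(1 - p2) = 0.09003 × (1 - 0.09003) = 0.08193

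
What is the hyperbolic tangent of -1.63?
-0.9261

tanh(-1.63) = (e^(-1.63) - e^(1.63))/(e^(-1.63) + e^(1.63)) = -0.9261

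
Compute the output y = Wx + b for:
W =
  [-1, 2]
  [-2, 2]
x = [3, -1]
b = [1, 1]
y = [-4, -7]

Wx = [-1×3 + 2×-1, -2×3 + 2×-1]
   = [-5, -8]
y = Wx + b = [-5 + 1, -8 + 1] = [-4, -7]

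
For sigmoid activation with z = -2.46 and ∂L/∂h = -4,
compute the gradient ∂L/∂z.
∂L/∂z = -0.2901

σ(-2.46) = 0.07871
σ'(-2.46) = σ(-2.46)(1 - σ(-2.46)) = 0.07871 × 0.9213 = 0.07252
∂L/∂z = ∂L/∂h · σ'(z) = -4 × 0.07252 = -0.2901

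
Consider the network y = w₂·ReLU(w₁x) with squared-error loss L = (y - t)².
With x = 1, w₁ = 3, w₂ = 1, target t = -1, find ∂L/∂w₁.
∂L/∂w₁ = 8

Forward pass:
z = w₁x = 3×1 = 3
h = ReLU(3) = 3
y = w₂h = 1×3 = 3

Backward pass:
∂L/∂y = 2(y - t) = 2(3 - -1) = 8
∂y/∂h = w₂ = 1
∂h/∂z = 1 (ReLU derivative)
∂z/∂w₁ = x = 1

∂L/∂w₁ = 8 × 1 × 1 × 1 = 8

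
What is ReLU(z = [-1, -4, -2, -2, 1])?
h = [0, 0, 0, 0, 1]

ReLU applied element-wise: max(0,-1)=0, max(0,-4)=0, max(0,-2)=0, max(0,-2)=0, max(0,1)=1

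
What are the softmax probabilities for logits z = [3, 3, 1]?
p = [0.4683, 0.4683, 0.0634]

exp(z) = [20.09, 20.09, 2.718]
Sum = 42.89
p = [0.4683, 0.4683, 0.0634]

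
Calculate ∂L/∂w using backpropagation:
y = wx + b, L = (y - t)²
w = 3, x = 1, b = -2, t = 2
∂L/∂w = -2

y = wx + b = (3)(1) + -2 = 1
∂L/∂y = 2(y - t) = 2(1 - 2) = -2
∂y/∂w = x = 1
∂L/∂w = ∂L/∂y · ∂y/∂w = -2 × 1 = -2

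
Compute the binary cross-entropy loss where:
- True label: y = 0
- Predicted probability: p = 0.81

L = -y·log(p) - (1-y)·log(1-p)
L = 1.661

L = -0·log(0.81) - 1·log(0.19) = -log(0.19) = 1.661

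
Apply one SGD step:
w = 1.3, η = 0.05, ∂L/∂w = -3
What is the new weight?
w_new = 1.45

w_new = w - η·∂L/∂w = 1.3 - 0.05×(-3) = 1.3 - (-0.15) = 1.45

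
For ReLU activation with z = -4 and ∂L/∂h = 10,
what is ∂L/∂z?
∂L/∂z = 0

h = ReLU(-4) = 0
Since z < 0: ∂h/∂z = 0
∂L/∂z = ∂L/∂h · ∂h/∂z = 10 × 0 = 0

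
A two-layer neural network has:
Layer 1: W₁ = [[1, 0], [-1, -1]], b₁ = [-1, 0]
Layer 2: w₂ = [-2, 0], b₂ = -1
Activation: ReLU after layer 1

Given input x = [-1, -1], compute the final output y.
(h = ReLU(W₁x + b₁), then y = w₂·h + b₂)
y = -1

Layer 1 pre-activation: z₁ = [-2, 2]
After ReLU: h = [0, 2]
Layer 2 output: y = -2×0 + 0×2 + -1 = -1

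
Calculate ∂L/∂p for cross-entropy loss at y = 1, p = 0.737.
∂L/∂p = -1.357

∂L/∂p = -y/p + (1-y)/(1-p) = -1/0.737 + 0 = -1.357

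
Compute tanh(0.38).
0.3627

tanh(0.38) = (e^(0.38) - e^(-0.38))/(e^(0.38) + e^(-0.38)) = 0.3627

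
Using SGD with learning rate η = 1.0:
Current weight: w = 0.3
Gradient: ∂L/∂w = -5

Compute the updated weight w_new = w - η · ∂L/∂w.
w_new = 5.3

w_new = w - η·∂L/∂w = 0.3 - 1.0×(-5) = 0.3 - (-5) = 5.3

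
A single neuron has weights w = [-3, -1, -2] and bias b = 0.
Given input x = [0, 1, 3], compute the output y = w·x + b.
y = -7

y = (-3)(0) + (-1)(1) + (-2)(3) + 0 = -7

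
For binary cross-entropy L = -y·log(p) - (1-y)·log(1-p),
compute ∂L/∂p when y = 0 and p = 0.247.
∂L/∂p = 1.328

∂L/∂p = -y/p + (1-y)/(1-p) = 0 + 1/0.753 = 1.328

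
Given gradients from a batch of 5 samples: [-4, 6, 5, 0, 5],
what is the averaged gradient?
Average gradient = 2.4

Average = (1/5)(-4 + 6 + 5 + 0 + 5) = 12/5 = 2.4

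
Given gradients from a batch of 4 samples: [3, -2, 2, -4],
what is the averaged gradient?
Average gradient = -0.25

Average = (1/4)(3 + -2 + 2 + -4) = -1/4 = -0.25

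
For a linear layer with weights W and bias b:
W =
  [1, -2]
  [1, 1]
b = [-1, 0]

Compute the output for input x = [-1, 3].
y = [-8, 2]

Wx = [1×-1 + -2×3, 1×-1 + 1×3]
   = [-7, 2]
y = Wx + b = [-7 + -1, 2 + 0] = [-8, 2]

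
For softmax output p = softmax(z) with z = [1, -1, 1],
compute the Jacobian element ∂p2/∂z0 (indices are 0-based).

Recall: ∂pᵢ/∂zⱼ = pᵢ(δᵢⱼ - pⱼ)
∂p2/∂z0 = -0.2193

p = softmax(z) = [0.4683, 0.06338, 0.4683]
p2 = 0.4683, p0 = 0.4683

∂p2/∂z0 = -p2 × p0 = -0.4683 × 0.4683 = -0.2193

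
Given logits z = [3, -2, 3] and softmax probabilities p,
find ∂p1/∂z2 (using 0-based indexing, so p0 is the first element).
∂p1/∂z2 = -0.001673

p = softmax(z) = [0.4983, 0.003358, 0.4983]
p1 = 0.003358, p2 = 0.4983

∂p1/∂z2 = -p1 × p2 = -0.003358 × 0.4983 = -0.001673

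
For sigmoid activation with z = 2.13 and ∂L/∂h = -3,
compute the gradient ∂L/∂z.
∂L/∂z = -0.2848

σ(2.13) = 0.8938
σ'(2.13) = σ(2.13)(1 - σ(2.13)) = 0.8938 × 0.1062 = 0.09493
∂L/∂z = ∂L/∂h · σ'(z) = -3 × 0.09493 = -0.2848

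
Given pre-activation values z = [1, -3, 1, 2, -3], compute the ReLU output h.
h = [1, 0, 1, 2, 0]

ReLU applied element-wise: max(0,1)=1, max(0,-3)=0, max(0,1)=1, max(0,2)=2, max(0,-3)=0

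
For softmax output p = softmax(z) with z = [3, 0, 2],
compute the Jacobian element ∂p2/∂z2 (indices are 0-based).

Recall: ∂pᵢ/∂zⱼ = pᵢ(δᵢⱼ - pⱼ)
∂p2/∂z2 = 0.1922

p = softmax(z) = [0.7054, 0.03512, 0.2595]
p2 = 0.2595

∂p2/∂z2 = p2(1 - p2) = 0.2595 × (1 - 0.2595) = 0.1922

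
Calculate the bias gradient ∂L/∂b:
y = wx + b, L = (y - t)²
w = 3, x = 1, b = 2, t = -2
∂L/∂b = 14

y = wx + b = (3)(1) + 2 = 5
∂L/∂y = 2(y - t) = 2(5 - -2) = 14
∂y/∂b = 1
∂L/∂b = ∂L/∂y · ∂y/∂b = 14 × 1 = 14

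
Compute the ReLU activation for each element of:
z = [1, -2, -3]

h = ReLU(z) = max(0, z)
h = [1, 0, 0]

ReLU applied element-wise: max(0,1)=1, max(0,-2)=0, max(0,-3)=0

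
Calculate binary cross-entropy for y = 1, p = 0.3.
L = 1.204

L = -1·log(0.3) - 0·log(0.7) = -log(0.3) = 1.204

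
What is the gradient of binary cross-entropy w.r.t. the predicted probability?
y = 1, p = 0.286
∂L/∂p = -3.497

∂L/∂p = -y/p + (1-y)/(1-p) = -1/0.286 + 0 = -3.497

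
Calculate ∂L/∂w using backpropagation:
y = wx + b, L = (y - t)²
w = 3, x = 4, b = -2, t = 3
∂L/∂w = 56

y = wx + b = (3)(4) + -2 = 10
∂L/∂y = 2(y - t) = 2(10 - 3) = 14
∂y/∂w = x = 4
∂L/∂w = ∂L/∂y · ∂y/∂w = 14 × 4 = 56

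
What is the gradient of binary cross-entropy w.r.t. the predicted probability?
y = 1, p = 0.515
∂L/∂p = -1.942

∂L/∂p = -y/p + (1-y)/(1-p) = -1/0.515 + 0 = -1.942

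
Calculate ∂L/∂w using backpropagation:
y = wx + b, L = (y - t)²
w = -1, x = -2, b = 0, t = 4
∂L/∂w = 8

y = wx + b = (-1)(-2) + 0 = 2
∂L/∂y = 2(y - t) = 2(2 - 4) = -4
∂y/∂w = x = -2
∂L/∂w = ∂L/∂y · ∂y/∂w = -4 × -2 = 8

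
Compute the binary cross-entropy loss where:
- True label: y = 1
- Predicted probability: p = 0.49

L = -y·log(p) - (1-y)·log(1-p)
L = 0.7133

L = -1·log(0.49) - 0·log(0.51) = -log(0.49) = 0.7133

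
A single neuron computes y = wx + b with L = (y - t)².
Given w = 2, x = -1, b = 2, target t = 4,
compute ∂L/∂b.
∂L/∂b = -8

y = wx + b = (2)(-1) + 2 = 0
∂L/∂y = 2(y - t) = 2(0 - 4) = -8
∂y/∂b = 1
∂L/∂b = ∂L/∂y · ∂y/∂b = -8 × 1 = -8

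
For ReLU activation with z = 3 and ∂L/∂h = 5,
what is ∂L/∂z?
∂L/∂z = 5

h = ReLU(3) = 3
Since z > 0: ∂h/∂z = 1
∂L/∂z = ∂L/∂h · ∂h/∂z = 5 × 1 = 5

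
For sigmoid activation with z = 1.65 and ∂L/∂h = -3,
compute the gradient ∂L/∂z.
∂L/∂z = -0.4055

σ(1.65) = 0.8389
σ'(1.65) = σ(1.65)(1 - σ(1.65)) = 0.8389 × 0.1611 = 0.1352
∂L/∂z = ∂L/∂h · σ'(z) = -3 × 0.1352 = -0.4055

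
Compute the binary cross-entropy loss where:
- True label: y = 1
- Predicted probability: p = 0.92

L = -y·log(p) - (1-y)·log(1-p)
L = 0.08338

L = -1·log(0.92) - 0·log(0.08) = -log(0.92) = 0.08338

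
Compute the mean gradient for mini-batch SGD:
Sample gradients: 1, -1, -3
Average gradient = -1

Average = (1/3)(1 + -1 + -3) = -3/3 = -1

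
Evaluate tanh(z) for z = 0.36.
0.3452

tanh(0.36) = (e^(0.36) - e^(-0.36))/(e^(0.36) + e^(-0.36)) = 0.3452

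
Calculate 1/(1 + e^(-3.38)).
0.9671

sigmoid(3.38) = 1/(1 + e^(-3.38)) = 1/(1 + 0.03405) = 0.9671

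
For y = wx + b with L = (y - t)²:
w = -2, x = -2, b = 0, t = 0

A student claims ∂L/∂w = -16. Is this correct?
Correct

y = (-2)(-2) + 0 = 4
∂L/∂y = 2(y - t) = 2(4 - 0) = 8
∂y/∂w = x = -2
∂L/∂w = 8 × -2 = -16

Claimed value: -16
Correct: The correct gradient is -16.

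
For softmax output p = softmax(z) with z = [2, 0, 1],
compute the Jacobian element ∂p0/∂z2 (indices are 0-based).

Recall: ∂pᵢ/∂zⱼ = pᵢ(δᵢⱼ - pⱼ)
∂p0/∂z2 = -0.1628

p = softmax(z) = [0.6652, 0.09003, 0.2447]
p0 = 0.6652, p2 = 0.2447

∂p0/∂z2 = -p0 × p2 = -0.6652 × 0.2447 = -0.1628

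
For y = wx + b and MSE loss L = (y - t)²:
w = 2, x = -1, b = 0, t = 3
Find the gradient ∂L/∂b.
∂L/∂b = -10

y = wx + b = (2)(-1) + 0 = -2
∂L/∂y = 2(y - t) = 2(-2 - 3) = -10
∂y/∂b = 1
∂L/∂b = ∂L/∂y · ∂y/∂b = -10 × 1 = -10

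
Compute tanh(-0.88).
-0.7064

tanh(-0.88) = (e^(-0.88) - e^(0.88))/(e^(-0.88) + e^(0.88)) = -0.7064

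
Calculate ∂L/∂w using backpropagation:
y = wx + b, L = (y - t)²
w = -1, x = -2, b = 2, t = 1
∂L/∂w = -12

y = wx + b = (-1)(-2) + 2 = 4
∂L/∂y = 2(y - t) = 2(4 - 1) = 6
∂y/∂w = x = -2
∂L/∂w = ∂L/∂y · ∂y/∂w = 6 × -2 = -12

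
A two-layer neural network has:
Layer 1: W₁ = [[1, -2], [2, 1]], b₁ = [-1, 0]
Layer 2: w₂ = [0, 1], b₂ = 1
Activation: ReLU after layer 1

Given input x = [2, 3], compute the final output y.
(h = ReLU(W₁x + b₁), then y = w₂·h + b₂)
y = 8

Layer 1 pre-activation: z₁ = [-5, 7]
After ReLU: h = [0, 7]
Layer 2 output: y = 0×0 + 1×7 + 1 = 8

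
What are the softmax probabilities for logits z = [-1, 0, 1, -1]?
p = [0.0826, 0.2245, 0.6103, 0.0826]

exp(z) = [0.3679, 1, 2.718, 0.3679]
Sum = 4.454
p = [0.0826, 0.2245, 0.6103, 0.0826]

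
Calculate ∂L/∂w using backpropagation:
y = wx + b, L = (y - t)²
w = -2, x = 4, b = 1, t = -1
∂L/∂w = -48

y = wx + b = (-2)(4) + 1 = -7
∂L/∂y = 2(y - t) = 2(-7 - -1) = -12
∂y/∂w = x = 4
∂L/∂w = ∂L/∂y · ∂y/∂w = -12 × 4 = -48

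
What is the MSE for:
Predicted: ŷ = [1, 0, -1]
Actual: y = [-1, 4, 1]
MSE = 8

MSE = (1/3)((1--1)² + (0-4)² + (-1-1)²) = (1/3)(4 + 16 + 4) = 8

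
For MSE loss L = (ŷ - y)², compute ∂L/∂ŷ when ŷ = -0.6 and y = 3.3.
∂L/∂ŷ = -7.8

∂L/∂ŷ = 2(ŷ - y) = 2(-0.6 - 3.3) = 2(-3.9) = -7.8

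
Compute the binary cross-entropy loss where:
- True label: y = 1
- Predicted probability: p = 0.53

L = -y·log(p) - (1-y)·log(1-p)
L = 0.6349

L = -1·log(0.53) - 0·log(0.47) = -log(0.53) = 0.6349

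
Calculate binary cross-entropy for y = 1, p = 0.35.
L = 1.05

L = -1·log(0.35) - 0·log(0.65) = -log(0.35) = 1.05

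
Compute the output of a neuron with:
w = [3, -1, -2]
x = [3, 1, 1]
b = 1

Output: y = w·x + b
y = 7

y = (3)(3) + (-1)(1) + (-2)(1) + 1 = 7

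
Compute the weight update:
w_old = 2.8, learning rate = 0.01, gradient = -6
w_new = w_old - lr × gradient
w_new = 2.86

w_new = w - η·∂L/∂w = 2.8 - 0.01×(-6) = 2.8 - (-0.06) = 2.86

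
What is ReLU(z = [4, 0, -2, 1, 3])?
h = [4, 0, 0, 1, 3]

ReLU applied element-wise: max(0,4)=4, max(0,0)=0, max(0,-2)=0, max(0,1)=1, max(0,3)=3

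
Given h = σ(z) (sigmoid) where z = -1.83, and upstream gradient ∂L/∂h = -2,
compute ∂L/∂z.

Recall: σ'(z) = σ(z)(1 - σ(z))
∂L/∂z = -0.2383

σ(-1.83) = 0.1382
σ'(-1.83) = σ(-1.83)(1 - σ(-1.83)) = 0.1382 × 0.8618 = 0.1191
∂L/∂z = ∂L/∂h · σ'(z) = -2 × 0.1191 = -0.2383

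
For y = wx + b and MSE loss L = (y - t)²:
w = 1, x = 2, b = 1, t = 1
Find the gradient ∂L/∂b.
∂L/∂b = 4

y = wx + b = (1)(2) + 1 = 3
∂L/∂y = 2(y - t) = 2(3 - 1) = 4
∂y/∂b = 1
∂L/∂b = ∂L/∂y · ∂y/∂b = 4 × 1 = 4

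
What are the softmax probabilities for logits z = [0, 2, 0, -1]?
p = [0.1025, 0.7573, 0.1025, 0.0377]

exp(z) = [1, 7.389, 1, 0.3679]
Sum = 9.757
p = [0.1025, 0.7573, 0.1025, 0.0377]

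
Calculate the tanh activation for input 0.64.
0.5649

tanh(0.64) = (e^(0.64) - e^(-0.64))/(e^(0.64) + e^(-0.64)) = 0.5649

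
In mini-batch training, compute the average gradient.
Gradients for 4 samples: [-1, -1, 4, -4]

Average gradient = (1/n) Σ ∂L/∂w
Average gradient = -0.5

Average = (1/4)(-1 + -1 + 4 + -4) = -2/4 = -0.5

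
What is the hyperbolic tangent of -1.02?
-0.7699

tanh(-1.02) = (e^(-1.02) - e^(1.02))/(e^(-1.02) + e^(1.02)) = -0.7699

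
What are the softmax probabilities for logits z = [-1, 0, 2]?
p = [0.042, 0.1142, 0.8438]

exp(z) = [0.3679, 1, 7.389]
Sum = 8.757
p = [0.042, 0.1142, 0.8438]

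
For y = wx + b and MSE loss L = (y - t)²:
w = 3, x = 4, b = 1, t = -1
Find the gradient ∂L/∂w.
∂L/∂w = 112

y = wx + b = (3)(4) + 1 = 13
∂L/∂y = 2(y - t) = 2(13 - -1) = 28
∂y/∂w = x = 4
∂L/∂w = ∂L/∂y · ∂y/∂w = 28 × 4 = 112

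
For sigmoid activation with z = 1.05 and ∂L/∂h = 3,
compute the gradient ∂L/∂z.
∂L/∂z = 0.5761

σ(1.05) = 0.7408
σ'(1.05) = σ(1.05)(1 - σ(1.05)) = 0.7408 × 0.2592 = 0.192
∂L/∂z = ∂L/∂h · σ'(z) = 3 × 0.192 = 0.5761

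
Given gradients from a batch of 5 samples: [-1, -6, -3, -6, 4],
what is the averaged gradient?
Average gradient = -2.4

Average = (1/5)(-1 + -6 + -3 + -6 + 4) = -12/5 = -2.4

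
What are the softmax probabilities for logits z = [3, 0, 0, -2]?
p = [0.9039, 0.045, 0.045, 0.0061]

exp(z) = [20.09, 1, 1, 0.1353]
Sum = 22.22
p = [0.9039, 0.045, 0.045, 0.0061]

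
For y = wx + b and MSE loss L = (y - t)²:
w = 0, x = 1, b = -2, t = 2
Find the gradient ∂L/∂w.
∂L/∂w = -8

y = wx + b = (0)(1) + -2 = -2
∂L/∂y = 2(y - t) = 2(-2 - 2) = -8
∂y/∂w = x = 1
∂L/∂w = ∂L/∂y · ∂y/∂w = -8 × 1 = -8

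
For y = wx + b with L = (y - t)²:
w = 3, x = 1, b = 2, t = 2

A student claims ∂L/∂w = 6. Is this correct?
Correct

y = (3)(1) + 2 = 5
∂L/∂y = 2(y - t) = 2(5 - 2) = 6
∂y/∂w = x = 1
∂L/∂w = 6 × 1 = 6

Claimed value: 6
Correct: The correct gradient is 6.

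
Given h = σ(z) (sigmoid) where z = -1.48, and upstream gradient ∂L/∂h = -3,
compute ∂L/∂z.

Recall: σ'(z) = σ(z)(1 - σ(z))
∂L/∂z = -0.4531

σ(-1.48) = 0.1854
σ'(-1.48) = σ(-1.48)(1 - σ(-1.48)) = 0.1854 × 0.8146 = 0.151
∂L/∂z = ∂L/∂h · σ'(z) = -3 × 0.151 = -0.4531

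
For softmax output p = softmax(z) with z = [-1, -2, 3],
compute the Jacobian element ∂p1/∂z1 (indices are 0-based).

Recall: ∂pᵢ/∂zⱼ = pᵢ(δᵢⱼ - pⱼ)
∂p1/∂z1 = 0.00653

p = softmax(z) = [0.01787, 0.006573, 0.9756]
p1 = 0.006573

∂p1/∂z1 = p1(1 - p1) = 0.006573 × (1 - 0.006573) = 0.00653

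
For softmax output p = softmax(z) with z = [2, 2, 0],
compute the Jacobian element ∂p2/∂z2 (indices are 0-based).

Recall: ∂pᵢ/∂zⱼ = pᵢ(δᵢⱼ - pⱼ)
∂p2/∂z2 = 0.05936

p = softmax(z) = [0.4683, 0.4683, 0.06338]
p2 = 0.06338

∂p2/∂z2 = p2(1 - p2) = 0.06338 × (1 - 0.06338) = 0.05936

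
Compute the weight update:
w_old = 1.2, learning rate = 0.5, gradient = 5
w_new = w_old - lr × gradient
w_new = -1.3

w_new = w - η·∂L/∂w = 1.2 - 0.5×(5) = 1.2 - (2.5) = -1.3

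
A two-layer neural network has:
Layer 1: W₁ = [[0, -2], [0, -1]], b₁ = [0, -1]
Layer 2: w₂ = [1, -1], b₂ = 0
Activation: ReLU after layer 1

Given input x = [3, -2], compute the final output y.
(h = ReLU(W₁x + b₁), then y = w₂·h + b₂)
y = 3

Layer 1 pre-activation: z₁ = [4, 1]
After ReLU: h = [4, 1]
Layer 2 output: y = 1×4 + -1×1 + 0 = 3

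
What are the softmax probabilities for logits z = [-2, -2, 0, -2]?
p = [0.0963, 0.0963, 0.7112, 0.0963]

exp(z) = [0.1353, 0.1353, 1, 0.1353]
Sum = 1.406
p = [0.0963, 0.0963, 0.7112, 0.0963]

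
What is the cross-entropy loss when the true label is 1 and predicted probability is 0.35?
L = 1.05

L = -1·log(0.35) - 0·log(0.65) = -log(0.35) = 1.05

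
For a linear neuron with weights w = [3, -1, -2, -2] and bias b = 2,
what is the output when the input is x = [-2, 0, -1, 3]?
y = -8

y = (3)(-2) + (-1)(0) + (-2)(-1) + (-2)(3) + 2 = -8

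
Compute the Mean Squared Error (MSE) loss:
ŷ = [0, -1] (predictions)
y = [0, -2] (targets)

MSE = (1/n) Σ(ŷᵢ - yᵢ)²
MSE = 0.5

MSE = (1/2)((0-0)² + (-1--2)²) = (1/2)(0 + 1) = 0.5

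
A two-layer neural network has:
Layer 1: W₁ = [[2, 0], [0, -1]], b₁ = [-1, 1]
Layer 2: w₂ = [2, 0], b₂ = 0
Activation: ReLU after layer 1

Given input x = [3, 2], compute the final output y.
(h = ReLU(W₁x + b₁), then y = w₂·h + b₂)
y = 10

Layer 1 pre-activation: z₁ = [5, -1]
After ReLU: h = [5, 0]
Layer 2 output: y = 2×5 + 0×0 + 0 = 10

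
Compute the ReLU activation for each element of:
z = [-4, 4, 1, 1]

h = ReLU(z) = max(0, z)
h = [0, 4, 1, 1]

ReLU applied element-wise: max(0,-4)=0, max(0,4)=4, max(0,1)=1, max(0,1)=1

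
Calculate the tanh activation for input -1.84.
-0.9508

tanh(-1.84) = (e^(-1.84) - e^(1.84))/(e^(-1.84) + e^(1.84)) = -0.9508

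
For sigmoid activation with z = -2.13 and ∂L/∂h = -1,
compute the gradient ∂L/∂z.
∂L/∂z = -0.09493

σ(-2.13) = 0.1062
σ'(-2.13) = σ(-2.13)(1 - σ(-2.13)) = 0.1062 × 0.8938 = 0.09493
∂L/∂z = ∂L/∂h · σ'(z) = -1 × 0.09493 = -0.09493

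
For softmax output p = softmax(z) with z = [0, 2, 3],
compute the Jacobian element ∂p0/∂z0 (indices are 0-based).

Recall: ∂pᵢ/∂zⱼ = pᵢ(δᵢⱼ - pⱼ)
∂p0/∂z0 = 0.03389

p = softmax(z) = [0.03512, 0.2595, 0.7054]
p0 = 0.03512

∂p0/∂z0 = p0(1 - p0) = 0.03512 × (1 - 0.03512) = 0.03389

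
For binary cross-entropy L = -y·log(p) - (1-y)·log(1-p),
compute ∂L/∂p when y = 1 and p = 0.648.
∂L/∂p = -1.543

∂L/∂p = -y/p + (1-y)/(1-p) = -1/0.648 + 0 = -1.543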